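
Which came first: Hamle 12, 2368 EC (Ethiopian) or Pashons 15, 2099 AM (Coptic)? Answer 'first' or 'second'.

First date → JDN 2589079; second date → JDN 2591578.
JDN 2589079 < JDN 2591578, so the first date is earlier.

first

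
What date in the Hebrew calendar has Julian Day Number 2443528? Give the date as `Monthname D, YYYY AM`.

Shevat 11, 5738 AM

JDN 2443528 is 19 January 1978 in the Gregorian calendar.
In the Hebrew calendar that day is Shevat 11, 5738 AM.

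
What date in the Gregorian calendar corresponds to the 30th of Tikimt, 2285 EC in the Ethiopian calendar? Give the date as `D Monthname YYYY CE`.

11 November 2292 CE

Both dates share Julian Day Number 2558511; in the Gregorian calendar that is 11 November 2292 CE.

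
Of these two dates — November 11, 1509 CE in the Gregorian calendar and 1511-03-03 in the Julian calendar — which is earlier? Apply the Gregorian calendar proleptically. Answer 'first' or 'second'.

first

Converting both to JDN: 2272525 vs 2273012; the smaller is the first.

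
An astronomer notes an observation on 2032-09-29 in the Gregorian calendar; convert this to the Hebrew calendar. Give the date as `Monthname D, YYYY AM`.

Tishrei 24, 5793 AM

Both dates share Julian Day Number 2463505; in the Hebrew calendar that is 24 Tishrei 5793 AM.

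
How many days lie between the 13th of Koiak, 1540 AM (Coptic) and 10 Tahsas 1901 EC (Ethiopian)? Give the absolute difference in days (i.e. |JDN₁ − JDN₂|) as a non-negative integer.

31043

JDN of the first date = 2387252.
JDN of the second date = 2418295.
|2418295 − 2387252| = 31043.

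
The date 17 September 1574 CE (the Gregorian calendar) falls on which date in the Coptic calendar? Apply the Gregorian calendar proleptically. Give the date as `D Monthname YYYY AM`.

10 Thout 1291 AM

Julian Day Number of the source date = 2296211.
Converting JDN 2296211 to the Coptic calendar gives 10 Thout 1291 AM.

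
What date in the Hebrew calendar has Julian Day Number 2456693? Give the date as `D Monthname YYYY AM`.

JDN 2456693 is 4 February 2014 in the Gregorian calendar.
In the Hebrew calendar that day is 4 Adar I 5774 AM.

4 Adar I 5774 AM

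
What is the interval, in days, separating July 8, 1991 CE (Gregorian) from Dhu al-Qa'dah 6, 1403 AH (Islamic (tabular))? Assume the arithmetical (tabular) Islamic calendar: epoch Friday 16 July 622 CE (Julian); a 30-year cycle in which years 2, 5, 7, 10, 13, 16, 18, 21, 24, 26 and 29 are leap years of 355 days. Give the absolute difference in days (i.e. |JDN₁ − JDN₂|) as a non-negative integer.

2884

JDN of the first date = 2448446.
JDN of the second date = 2445562.
|2445562 − 2448446| = 2884.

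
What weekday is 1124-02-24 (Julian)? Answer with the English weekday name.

Sunday

Equivalently 2 March 1124 Gregorian, JDN 2131653.
Since JDN mod 7 = 6 (0 = Monday), the day is Sunday.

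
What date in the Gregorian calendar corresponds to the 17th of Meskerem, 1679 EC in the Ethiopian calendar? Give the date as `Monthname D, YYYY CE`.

September 24, 1686 CE

Julian Day Number of the source date = 2337126.
Converting JDN 2337126 to the Gregorian calendar gives 24 September 1686 CE.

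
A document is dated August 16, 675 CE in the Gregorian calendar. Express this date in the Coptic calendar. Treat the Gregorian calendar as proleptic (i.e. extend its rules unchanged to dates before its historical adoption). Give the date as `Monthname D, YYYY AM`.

Both dates share Julian Day Number 1967826; in the Coptic calendar that is 20 Mesori 391 AM.

Mesori 20, 391 AM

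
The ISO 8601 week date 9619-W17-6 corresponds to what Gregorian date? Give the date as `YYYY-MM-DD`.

ISO week 1 of 9619 is the week containing the first Thursday of 9619.
Week 17, day 6 (Saturday) lands on 9619-04-27.

9619-04-27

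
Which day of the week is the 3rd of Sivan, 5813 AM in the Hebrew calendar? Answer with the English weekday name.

Tuesday

Equivalently 20 May 2053 Gregorian, JDN 2471043.
JDN 2471043 mod 7 = 1, and JDN 0 was a Monday, so this is a Tuesday.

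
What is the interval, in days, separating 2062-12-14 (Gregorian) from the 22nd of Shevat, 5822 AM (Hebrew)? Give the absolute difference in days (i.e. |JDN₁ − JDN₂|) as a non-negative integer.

315

JDN of the first date = 2474538.
JDN of the second date = 2474223.
|2474223 − 2474538| = 315.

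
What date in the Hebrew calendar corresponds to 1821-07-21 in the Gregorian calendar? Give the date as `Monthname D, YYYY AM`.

Tammuz 21, 5581 AM

Julian Day Number of the source date = 2386368.
Converting JDN 2386368 to the Hebrew calendar gives 21 Tammuz 5581 AM.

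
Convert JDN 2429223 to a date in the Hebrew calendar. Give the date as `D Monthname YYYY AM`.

26 Cheshvan 5699 AM

The Gregorian equivalent of JDN 2429223 is 20 November 1938.
In the Hebrew calendar that day is 26 Cheshvan 5699 AM.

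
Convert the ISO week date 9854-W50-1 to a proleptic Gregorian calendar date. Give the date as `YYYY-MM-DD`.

ISO week 1 of 9854 is the week containing the first Thursday of 9854.
Week 50, day 1 (Monday) lands on 9854-12-11.

9854-12-11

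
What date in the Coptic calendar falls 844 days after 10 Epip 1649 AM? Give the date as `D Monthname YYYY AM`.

28 Paopi 1652 AM

JDN of 10 Epip 1649 AM = 2427271.
2427271 + 844 = 2428115.
JDN 2428115 in the Coptic calendar is 28 Paopi 1652 AM.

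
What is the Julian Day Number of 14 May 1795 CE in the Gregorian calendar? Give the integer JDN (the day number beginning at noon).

2376804

JDN 2451545 is 1 January 2000 CE (Gregorian); the target day is −74741 days from there, so JDN = 2376804.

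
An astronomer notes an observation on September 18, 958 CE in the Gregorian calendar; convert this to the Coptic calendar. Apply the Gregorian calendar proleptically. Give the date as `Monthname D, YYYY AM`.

Both dates share Julian Day Number 2071223; in the Coptic calendar that is 16 Thout 675 AM.

Thout 16, 675 AM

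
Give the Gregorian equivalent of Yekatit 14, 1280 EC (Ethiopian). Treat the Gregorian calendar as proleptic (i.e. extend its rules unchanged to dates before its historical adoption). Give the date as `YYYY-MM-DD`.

Julian Day Number of the source date = 2191539.
Converting JDN 2191539 to the Gregorian calendar gives 16 February 1288 CE.

1288-02-16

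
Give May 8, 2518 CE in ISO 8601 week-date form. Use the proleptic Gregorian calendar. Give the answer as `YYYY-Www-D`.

The weekday is Sunday (ISO weekday 7).
That Sunday belongs to ISO week 18 of ISO year 2518.

2518-W18-7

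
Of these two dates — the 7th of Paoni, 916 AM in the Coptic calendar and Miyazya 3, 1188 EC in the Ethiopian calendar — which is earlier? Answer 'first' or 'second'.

First date → JDN 2159510; second date → JDN 2157985.
JDN 2157985 < JDN 2159510, so the second date is earlier.

second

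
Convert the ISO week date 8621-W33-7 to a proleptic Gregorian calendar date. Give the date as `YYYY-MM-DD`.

ISO week 1 of 8621 is the week containing the first Thursday of 8621.
Week 33, day 7 (Sunday) lands on 8621-08-19.

8621-08-19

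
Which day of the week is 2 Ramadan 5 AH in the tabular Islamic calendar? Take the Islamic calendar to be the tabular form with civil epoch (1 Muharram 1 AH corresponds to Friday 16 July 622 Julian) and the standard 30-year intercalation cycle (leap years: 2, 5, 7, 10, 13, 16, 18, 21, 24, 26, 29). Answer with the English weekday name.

Sunday

This is JDN 1950094 (28 January 627 Gregorian).
JDN 1950094 mod 7 = 6, and JDN 0 was a Monday, so this is a Sunday.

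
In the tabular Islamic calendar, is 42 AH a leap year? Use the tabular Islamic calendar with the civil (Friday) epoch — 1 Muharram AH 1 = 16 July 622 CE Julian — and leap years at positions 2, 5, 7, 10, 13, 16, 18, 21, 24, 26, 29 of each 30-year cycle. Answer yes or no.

no

Year 42 AH is year 12 of its 30-year cycle; leap positions are 2, 5, 7, 10, 13, 16, 18, 21, 24, 26, 29, so it is a common year (354 days).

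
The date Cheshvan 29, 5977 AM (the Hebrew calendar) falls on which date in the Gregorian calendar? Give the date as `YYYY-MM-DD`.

Both dates share Julian Day Number 2530752; in the Gregorian calendar that is 11 November 2216 CE.

2216-11-11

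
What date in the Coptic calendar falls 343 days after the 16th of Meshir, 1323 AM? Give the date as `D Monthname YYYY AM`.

23 Tobi 1324 AM

The starting date is JDN 2308055; 2308055 + 343 = 2308398.
JDN 2308398 corresponds to 23 Tobi 1324 AM.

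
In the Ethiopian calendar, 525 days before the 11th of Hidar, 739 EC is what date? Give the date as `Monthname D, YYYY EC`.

Sene 6, 737 EC

The starting date is JDN 1993845; 1993845 − 525 = 1993320.
JDN 1993320 corresponds to Sene 6, 737 EC.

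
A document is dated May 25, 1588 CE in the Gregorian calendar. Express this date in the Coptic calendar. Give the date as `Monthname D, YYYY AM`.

Julian Day Number of the source date = 2301210.
Converting JDN 2301210 to the Coptic calendar gives 20 Pashons 1304 AM.

Pashons 20, 1304 AM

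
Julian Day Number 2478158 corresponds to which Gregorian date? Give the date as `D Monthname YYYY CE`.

11 November 2072 CE

Counting from JDN 2299161 = 15 Oct 1582 gives an offset of 178997 days.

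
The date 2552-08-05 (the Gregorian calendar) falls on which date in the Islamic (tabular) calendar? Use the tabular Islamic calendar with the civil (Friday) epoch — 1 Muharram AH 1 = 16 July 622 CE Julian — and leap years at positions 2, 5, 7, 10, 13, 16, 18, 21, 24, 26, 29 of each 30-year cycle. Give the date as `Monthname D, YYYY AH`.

Rabi' al-Thani 13, 1990 AH

Julian Day Number of the source date = 2653376.
Converting JDN 2653376 to the tabular Islamic calendar gives 13 Rabi' al-Thani 1990 AH.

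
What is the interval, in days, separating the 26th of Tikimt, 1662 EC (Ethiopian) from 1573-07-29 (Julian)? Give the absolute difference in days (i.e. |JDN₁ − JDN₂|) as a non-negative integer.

35150

First date → JDN 2330956; second date → JDN 2295806.
The interval is |2330956 − 2295806| = 35150 days.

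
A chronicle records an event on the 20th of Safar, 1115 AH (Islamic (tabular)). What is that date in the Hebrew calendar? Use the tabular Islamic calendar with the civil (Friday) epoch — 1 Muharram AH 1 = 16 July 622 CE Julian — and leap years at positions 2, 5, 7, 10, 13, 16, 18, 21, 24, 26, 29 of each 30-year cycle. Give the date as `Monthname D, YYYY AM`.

Both dates share Julian Day Number 2343253; in the Hebrew calendar that is 21 Tammuz 5463 AM.

Tammuz 21, 5463 AM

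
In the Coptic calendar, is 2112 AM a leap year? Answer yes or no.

2112 mod 4 = 0; in the Coptic calendar a year is leap when year mod 4 = 3, so it is a common year.

no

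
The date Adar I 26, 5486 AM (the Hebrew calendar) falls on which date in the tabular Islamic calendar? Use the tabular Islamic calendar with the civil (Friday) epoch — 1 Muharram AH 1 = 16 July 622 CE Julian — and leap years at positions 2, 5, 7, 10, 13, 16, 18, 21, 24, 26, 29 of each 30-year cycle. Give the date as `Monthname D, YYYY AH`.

Jumada al-Thani 24, 1138 AH

Both dates share Julian Day Number 2351526; in the tabular Islamic calendar that is 24 Jumada al-Thani 1138 AH.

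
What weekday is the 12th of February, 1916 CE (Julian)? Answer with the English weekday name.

This is JDN 2420919 (25 February 1916 Gregorian).
2420919 ≡ 4 (mod 7); counting from Monday = 0 gives Friday.

Friday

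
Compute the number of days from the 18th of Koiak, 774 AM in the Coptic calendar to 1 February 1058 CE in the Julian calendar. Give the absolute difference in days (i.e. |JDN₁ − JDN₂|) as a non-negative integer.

First date → JDN 2107475; second date → JDN 2107524.
The interval is |2107475 − 2107524| = 49 days.

49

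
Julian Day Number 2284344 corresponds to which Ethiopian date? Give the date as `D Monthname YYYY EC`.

16 Megabit 1534 EC

JDN 2284344 is 22 March 1542 in the proleptic Gregorian calendar.
In the Ethiopian calendar that day is 16 Megabit 1534 EC.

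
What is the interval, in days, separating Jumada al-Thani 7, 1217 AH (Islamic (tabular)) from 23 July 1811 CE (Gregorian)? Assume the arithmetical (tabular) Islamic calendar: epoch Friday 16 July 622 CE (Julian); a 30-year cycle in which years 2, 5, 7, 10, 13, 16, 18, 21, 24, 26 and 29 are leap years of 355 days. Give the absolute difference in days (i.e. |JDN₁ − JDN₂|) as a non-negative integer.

JDN of the first date = 2379504.
JDN of the second date = 2382717.
|2382717 − 2379504| = 3213.

3213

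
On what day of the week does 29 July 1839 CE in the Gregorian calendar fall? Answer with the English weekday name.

2392950 ≡ 0 (mod 7); counting from Monday = 0 gives Monday.

Monday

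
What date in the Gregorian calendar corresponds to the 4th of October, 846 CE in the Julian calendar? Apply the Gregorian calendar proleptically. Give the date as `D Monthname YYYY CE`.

8 October 846 CE

At this point the Julian calendar is 4 days behind the Gregorian.
4 October 846 Julian + 4 days → 8 October 846 Gregorian.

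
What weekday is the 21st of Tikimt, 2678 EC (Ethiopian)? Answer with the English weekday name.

This is JDN 2702045 (5 November 2685 Gregorian).
JDN 2702045 mod 7 = 3, and JDN 0 was a Monday, so this is a Thursday.

Thursday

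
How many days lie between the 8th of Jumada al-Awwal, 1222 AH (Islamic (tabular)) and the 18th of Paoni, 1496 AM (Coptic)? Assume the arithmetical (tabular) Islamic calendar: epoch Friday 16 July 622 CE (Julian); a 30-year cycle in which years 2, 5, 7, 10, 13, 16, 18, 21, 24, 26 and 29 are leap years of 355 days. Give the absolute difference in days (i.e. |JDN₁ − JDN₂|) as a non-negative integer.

9881

First date → JDN 2381247; second date → JDN 2371366.
The interval is |2381247 − 2371366| = 9881 days.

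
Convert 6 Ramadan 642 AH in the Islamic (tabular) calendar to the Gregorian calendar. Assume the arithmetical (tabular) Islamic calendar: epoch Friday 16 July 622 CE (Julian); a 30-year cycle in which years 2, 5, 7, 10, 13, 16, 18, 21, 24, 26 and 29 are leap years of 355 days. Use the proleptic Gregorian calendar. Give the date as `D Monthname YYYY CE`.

12 February 1245 CE

Julian Day Number of the source date = 2175830.
Converting JDN 2175830 to the Gregorian calendar gives 12 February 1245 CE.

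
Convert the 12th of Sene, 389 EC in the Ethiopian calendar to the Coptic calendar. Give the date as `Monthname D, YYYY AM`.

Both dates share Julian Day Number 1866219; in the Coptic calendar that is 12 Paoni 113 AM.

Paoni 12, 113 AM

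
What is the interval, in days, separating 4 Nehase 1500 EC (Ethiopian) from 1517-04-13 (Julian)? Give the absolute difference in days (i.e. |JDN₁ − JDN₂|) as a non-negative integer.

3181

First date → JDN 2272064; second date → JDN 2275245.
The interval is |2272064 − 2275245| = 3181 days.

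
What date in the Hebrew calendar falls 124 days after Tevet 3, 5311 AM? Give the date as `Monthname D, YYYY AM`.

The starting date is JDN 2287541; 2287541 + 124 = 2287665.
JDN 2287665 corresponds to Iyar 9, 5311 AM.

Iyar 9, 5311 AM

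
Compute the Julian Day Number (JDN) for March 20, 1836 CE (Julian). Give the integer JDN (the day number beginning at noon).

2391736

Equivalently 1 April 1836 (Gregorian).
JDN 2400001 is 17 November 1858 CE (Gregorian), MJD 0; the target day is −8265 days from there, so JDN = 2391736.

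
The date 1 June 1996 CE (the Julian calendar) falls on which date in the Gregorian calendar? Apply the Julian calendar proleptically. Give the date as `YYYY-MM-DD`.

For dates in this range the Gregorian date is 13 days ahead of the Julian.
1 June 1996 Julian + 13 days → 14 June 1996 Gregorian.

1996-06-14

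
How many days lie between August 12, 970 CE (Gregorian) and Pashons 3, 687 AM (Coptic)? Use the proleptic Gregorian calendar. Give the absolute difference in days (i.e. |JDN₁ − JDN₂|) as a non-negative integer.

264

First date → JDN 2075569; second date → JDN 2075833.
The interval is |2075569 − 2075833| = 264 days.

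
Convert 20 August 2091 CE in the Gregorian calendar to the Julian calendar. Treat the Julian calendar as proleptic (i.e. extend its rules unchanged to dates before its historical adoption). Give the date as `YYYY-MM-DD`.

For dates in this range the Gregorian date is 13 days ahead of the Julian.
20 August 2091 Gregorian − 13 days → 7 August 2091 Julian.

2091-08-07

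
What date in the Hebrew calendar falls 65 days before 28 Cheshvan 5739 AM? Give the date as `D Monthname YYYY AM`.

JDN of 28 Cheshvan 5739 AM = 2443841.
2443841 − 65 = 2443776.
JDN 2443776 in the Hebrew calendar is 22 Elul 5738 AM.

22 Elul 5738 AM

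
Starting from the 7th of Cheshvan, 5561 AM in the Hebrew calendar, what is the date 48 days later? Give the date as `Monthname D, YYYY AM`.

Kislev 26, 5561 AM

JDN of the 7th of Cheshvan, 5561 AM = 2378795.
2378795 + 48 = 2378843.
JDN 2378843 in the Hebrew calendar is Kislev 26, 5561 AM.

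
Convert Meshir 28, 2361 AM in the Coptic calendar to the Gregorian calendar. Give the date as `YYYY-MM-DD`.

2645-03-12

Both dates share Julian Day Number 2687197; in the Gregorian calendar that is 12 March 2645 CE.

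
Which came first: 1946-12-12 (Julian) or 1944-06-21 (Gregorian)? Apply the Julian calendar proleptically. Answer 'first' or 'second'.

second

First date → JDN 2432180; second date → JDN 2431263.
JDN 2431263 < JDN 2432180, so the second date is earlier.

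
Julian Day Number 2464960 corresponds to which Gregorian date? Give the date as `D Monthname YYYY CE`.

23 September 2036 CE

JDN 2451545 is 1 Jan 2000; 2464960 is +13415 days from there.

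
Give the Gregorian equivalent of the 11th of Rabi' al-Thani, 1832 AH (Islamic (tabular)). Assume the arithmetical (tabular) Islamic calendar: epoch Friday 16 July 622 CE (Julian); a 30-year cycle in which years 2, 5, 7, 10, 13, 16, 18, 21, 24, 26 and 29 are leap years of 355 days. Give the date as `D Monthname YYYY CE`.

Julian Day Number of the source date = 2597384.
Converting JDN 2597384 to the Gregorian calendar gives 18 April 2399 CE.

18 April 2399 CE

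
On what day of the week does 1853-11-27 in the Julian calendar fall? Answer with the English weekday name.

Friday

Equivalently 9 December 1853 Gregorian, JDN 2398197.
JDN 2398197 mod 7 = 4, and JDN 0 was a Monday, so this is a Friday.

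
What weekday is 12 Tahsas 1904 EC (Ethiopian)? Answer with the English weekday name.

Friday

Equivalently 22 December 1911 Gregorian, JDN 2419393.
JDN 2419393 mod 7 = 4, and JDN 0 was a Monday, so this is a Friday.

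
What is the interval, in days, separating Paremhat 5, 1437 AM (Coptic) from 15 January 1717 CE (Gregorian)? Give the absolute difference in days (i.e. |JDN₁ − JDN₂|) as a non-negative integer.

1517

First date → JDN 2349713; second date → JDN 2348196.
The interval is |2349713 − 2348196| = 1517 days.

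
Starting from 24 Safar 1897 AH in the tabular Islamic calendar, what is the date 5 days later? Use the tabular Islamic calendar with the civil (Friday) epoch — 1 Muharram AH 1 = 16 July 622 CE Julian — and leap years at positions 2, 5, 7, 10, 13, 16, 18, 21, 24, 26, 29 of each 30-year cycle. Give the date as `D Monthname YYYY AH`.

29 Safar 1897 AH

Counting 5 days forward from JDN 2620372 reaches JDN 2620377, which is 29 Safar 1897 AH.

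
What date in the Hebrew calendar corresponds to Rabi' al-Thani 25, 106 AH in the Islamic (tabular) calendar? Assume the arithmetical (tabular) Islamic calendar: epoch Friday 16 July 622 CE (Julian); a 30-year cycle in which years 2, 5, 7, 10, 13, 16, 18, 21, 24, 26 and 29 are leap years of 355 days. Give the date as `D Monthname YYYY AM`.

26 Elul 4484 AM

Both dates share Julian Day Number 1985761; in the Hebrew calendar that is 26 Elul 4484 AM.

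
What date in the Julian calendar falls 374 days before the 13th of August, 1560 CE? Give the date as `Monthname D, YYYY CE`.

The starting date is JDN 2291073; 2291073 − 374 = 2290699.
JDN 2290699 corresponds to August 5, 1559 CE.

August 5, 1559 CE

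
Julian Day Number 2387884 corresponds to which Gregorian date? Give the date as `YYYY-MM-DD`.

Counting from JDN 2299161 = 15 Oct 1582 gives an offset of 88723 days.

1825-09-14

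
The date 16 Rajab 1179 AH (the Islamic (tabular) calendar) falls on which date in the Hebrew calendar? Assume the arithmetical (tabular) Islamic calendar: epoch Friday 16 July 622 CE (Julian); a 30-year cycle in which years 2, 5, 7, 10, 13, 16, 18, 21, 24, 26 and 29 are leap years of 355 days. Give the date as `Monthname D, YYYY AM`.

Tevet 17, 5526 AM

The source date corresponds to 29 December 1765 in the Gregorian calendar (JDN 2366076).
That day falls on 17 Tevet 5526 AM in the Hebrew calendar.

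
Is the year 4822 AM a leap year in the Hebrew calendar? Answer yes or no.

Hebrew year 4822 is year 15 of its 19-year Metonic cycle; leap years are at positions 3, 6, 8, 11, 14, 17, 19, so it is a common year (12 months).

no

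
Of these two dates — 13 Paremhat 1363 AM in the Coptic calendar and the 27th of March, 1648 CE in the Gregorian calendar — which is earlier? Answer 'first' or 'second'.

first

First date → JDN 2322692; second date → JDN 2323066.
JDN 2322692 < JDN 2323066, so the first date is earlier.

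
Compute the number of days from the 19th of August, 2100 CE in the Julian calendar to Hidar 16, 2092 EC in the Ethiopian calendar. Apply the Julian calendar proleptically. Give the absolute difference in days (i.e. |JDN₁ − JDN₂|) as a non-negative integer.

280

First date → JDN 2488314; second date → JDN 2488034.
The interval is |2488314 − 2488034| = 280 days.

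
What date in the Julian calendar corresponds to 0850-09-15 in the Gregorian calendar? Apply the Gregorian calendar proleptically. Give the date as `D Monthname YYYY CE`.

The Julian–Gregorian offset here is 4 days (Julian trailing).
15 September 850 Gregorian − 4 days → 11 September 850 Julian.

11 September 850 CE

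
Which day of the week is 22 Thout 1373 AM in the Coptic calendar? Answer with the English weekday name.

Friday

In the Gregorian calendar this is 29 September 1656 (JDN 2326174).
2326174 ≡ 4 (mod 7); counting from Monday = 0 gives Friday.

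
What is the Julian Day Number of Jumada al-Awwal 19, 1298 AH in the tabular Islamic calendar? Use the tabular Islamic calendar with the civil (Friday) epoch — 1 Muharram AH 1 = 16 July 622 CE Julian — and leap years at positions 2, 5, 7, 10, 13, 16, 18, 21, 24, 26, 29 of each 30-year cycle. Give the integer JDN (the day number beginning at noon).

Equivalently 19 April 1881 (Gregorian).
JDN 2451545 is 1 January 2000 CE (Gregorian); the target day is −43355 days from there, so JDN = 2408190.

2408190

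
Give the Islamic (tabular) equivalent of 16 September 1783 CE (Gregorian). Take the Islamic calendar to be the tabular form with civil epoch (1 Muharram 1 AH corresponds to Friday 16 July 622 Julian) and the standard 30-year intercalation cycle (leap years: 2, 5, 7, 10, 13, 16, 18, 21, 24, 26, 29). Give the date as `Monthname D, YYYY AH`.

Both dates share Julian Day Number 2372546; in the tabular Islamic calendar that is 18 Shawwal 1197 AH.

Shawwal 18, 1197 AH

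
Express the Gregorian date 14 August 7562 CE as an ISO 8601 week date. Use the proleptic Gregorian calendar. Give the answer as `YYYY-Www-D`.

7562-W33-2

The weekday is Tuesday (ISO weekday 2).
That Tuesday belongs to ISO week 33 of ISO year 7562.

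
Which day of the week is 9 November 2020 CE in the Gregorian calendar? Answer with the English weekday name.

Monday

Since JDN mod 7 = 0 (0 = Monday), the day is Monday.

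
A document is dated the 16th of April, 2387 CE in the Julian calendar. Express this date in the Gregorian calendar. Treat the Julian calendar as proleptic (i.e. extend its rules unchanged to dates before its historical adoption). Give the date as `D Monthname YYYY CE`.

2 May 2387 CE

For dates in this range the Gregorian date is 16 days ahead of the Julian.
16 April 2387 Julian + 16 days → 2 May 2387 Gregorian.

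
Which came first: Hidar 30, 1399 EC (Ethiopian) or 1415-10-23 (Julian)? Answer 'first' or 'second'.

first

Converting both to JDN: 2234929 vs 2238182; the smaller is the first.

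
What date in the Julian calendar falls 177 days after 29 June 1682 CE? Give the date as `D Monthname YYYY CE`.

The starting date is JDN 2335588; 2335588 + 177 = 2335765.
JDN 2335765 corresponds to 23 December 1682 CE.

23 December 1682 CE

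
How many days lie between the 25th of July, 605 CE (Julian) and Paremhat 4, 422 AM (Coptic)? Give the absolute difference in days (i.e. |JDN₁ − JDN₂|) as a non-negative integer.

First date → JDN 1942240; second date → JDN 1978983.
The interval is |1942240 − 1978983| = 36743 days.

36743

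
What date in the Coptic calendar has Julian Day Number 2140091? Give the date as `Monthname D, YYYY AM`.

Parmouti 7, 863 AM

JDN 2140091 is 9 April 1147 in the proleptic Gregorian calendar.
In the Coptic calendar that day is Parmouti 7, 863 AM.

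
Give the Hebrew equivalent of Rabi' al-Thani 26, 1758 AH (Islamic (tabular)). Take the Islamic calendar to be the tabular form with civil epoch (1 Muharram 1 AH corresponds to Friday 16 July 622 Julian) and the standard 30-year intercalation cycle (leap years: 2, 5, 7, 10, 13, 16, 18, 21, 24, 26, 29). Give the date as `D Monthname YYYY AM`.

Both dates share Julian Day Number 2571176; in the Hebrew calendar that is 27 Tammuz 6087 AM.

27 Tammuz 6087 AM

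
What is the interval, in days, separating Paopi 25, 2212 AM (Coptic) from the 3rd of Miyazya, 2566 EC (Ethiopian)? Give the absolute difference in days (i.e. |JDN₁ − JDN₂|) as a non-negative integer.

JDN of the first date = 2632652.
JDN of the second date = 2661299.
|2661299 − 2632652| = 28647.

28647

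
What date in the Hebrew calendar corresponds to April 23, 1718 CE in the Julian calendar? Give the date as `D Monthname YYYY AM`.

3 Iyar 5478 AM

Julian Day Number of the source date = 2348670.
Converting JDN 2348670 to the Hebrew calendar gives 3 Iyar 5478 AM.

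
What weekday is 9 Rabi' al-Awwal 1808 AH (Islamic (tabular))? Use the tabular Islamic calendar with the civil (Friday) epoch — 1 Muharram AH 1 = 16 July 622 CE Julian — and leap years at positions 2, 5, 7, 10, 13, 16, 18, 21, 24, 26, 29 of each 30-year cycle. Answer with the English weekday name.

This is JDN 2588848 (4 December 2375 Gregorian).
2588848 ≡ 3 (mod 7); counting from Monday = 0 gives Thursday.

Thursday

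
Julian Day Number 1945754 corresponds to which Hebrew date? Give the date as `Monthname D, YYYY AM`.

The proleptic Gregorian equivalent of JDN 1945754 is 12 March 615.
In the Hebrew calendar that day is Nisan 4, 4375 AM.

Nisan 4, 4375 AM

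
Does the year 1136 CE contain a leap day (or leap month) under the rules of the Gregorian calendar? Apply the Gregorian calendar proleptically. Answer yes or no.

yes

1136 is divisible by 4 and not by 100, so it is a leap year.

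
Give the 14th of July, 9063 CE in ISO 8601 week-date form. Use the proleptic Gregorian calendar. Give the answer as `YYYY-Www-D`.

The weekday is Tuesday (ISO weekday 2).
That Tuesday belongs to ISO week 29 of ISO year 9063.

9063-W29-2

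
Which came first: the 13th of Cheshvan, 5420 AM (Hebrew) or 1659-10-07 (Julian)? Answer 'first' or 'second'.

second

The two dates have Julian Day Numbers 2327300 and 2327287 respectively.
Since 2327287 < 2327300, the second date comes first.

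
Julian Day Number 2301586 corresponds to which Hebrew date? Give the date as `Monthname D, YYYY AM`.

Sivan 21, 5349 AM

JDN 2301586 is 5 June 1589 in the Gregorian calendar.
In the Hebrew calendar that day is Sivan 21, 5349 AM.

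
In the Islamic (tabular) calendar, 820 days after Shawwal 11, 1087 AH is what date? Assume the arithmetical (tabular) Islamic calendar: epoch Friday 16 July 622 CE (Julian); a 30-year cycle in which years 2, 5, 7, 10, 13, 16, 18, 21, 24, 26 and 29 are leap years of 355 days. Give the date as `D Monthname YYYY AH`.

4 Safar 1090 AH

Counting 820 days forward from JDN 2333558 reaches JDN 2334378, which is 4 Safar 1090 AH.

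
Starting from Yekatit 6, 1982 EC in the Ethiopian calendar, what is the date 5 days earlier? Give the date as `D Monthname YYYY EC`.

1 Yekatit 1982 EC

JDN of Yekatit 6, 1982 EC = 2447936.
2447936 − 5 = 2447931.
JDN 2447931 in the Ethiopian calendar is 1 Yekatit 1982 EC.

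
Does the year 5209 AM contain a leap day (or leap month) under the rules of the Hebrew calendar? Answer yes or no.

Hebrew year 5209 is year 3 of its 19-year Metonic cycle; leap years are at positions 3, 6, 8, 11, 14, 17, 19, so it is a leap year (13 months).

yes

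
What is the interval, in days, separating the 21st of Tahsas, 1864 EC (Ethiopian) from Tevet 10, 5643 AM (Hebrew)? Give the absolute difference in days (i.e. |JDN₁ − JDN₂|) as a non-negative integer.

4008

JDN of the first date = 2404792.
JDN of the second date = 2408800.
|2408800 − 2404792| = 4008.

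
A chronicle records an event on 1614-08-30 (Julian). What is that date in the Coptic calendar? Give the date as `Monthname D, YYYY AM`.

Julian Day Number of the source date = 2310813.
Converting JDN 2310813 to the Coptic calendar gives 2 Thout 1331 AM.

Thout 2, 1331 AM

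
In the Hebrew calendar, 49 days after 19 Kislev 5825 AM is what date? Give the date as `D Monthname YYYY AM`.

9 Shevat 5825 AM

Counting 49 days forward from JDN 2475253 reaches JDN 2475302, which is 9 Shevat 5825 AM.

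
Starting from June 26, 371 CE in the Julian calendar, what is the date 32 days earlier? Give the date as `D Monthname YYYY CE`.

25 May 371 CE

JDN of June 26, 371 CE = 1856742.
1856742 − 32 = 1856710.
JDN 1856710 in the Julian calendar is 25 May 371 CE.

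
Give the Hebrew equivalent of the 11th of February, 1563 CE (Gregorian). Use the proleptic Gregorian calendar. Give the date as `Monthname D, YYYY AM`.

Julian Day Number of the source date = 2291975.
Converting JDN 2291975 to the Hebrew calendar gives 8 Adar I 5323 AM.

Adar I 8, 5323 AM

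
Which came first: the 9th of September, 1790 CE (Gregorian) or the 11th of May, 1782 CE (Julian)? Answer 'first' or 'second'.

The two dates have Julian Day Numbers 2375096 and 2372064 respectively.
Since 2372064 < 2375096, the second date comes first.

second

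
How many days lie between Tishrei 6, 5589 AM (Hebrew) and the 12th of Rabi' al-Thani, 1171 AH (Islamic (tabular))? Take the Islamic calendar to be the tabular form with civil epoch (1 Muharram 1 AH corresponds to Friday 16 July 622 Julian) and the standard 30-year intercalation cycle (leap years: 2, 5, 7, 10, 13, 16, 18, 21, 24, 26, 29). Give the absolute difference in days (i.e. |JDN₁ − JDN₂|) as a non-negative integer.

First date → JDN 2388980; second date → JDN 2363149.
The interval is |2388980 − 2363149| = 25831 days.

25831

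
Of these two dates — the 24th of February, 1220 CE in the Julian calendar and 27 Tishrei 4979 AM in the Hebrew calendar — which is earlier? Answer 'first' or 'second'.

Converting both to JDN: 2166717 vs 2166223; the smaller is the second.

second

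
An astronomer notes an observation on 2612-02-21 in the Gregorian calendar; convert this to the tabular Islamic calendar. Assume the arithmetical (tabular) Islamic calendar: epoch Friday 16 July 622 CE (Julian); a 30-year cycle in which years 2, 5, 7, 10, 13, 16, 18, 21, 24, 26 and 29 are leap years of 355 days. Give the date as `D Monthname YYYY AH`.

Julian Day Number of the source date = 2675124.
Converting JDN 2675124 to the tabular Islamic calendar gives 26 Sha'ban 2051 AH.

26 Sha'ban 2051 AH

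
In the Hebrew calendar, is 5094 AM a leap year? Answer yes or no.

no

Hebrew year 5094 is year 2 of its 19-year Metonic cycle; leap years are at positions 3, 6, 8, 11, 14, 17, 19, so it is a common year (12 months).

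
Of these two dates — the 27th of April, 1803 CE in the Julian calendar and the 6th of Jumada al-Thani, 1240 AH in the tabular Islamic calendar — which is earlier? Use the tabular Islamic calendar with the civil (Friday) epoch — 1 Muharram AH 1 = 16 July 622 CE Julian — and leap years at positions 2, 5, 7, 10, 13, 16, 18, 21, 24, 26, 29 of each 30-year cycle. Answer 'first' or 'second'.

First date → JDN 2379720; second date → JDN 2387653.
JDN 2379720 < JDN 2387653, so the first date is earlier.

first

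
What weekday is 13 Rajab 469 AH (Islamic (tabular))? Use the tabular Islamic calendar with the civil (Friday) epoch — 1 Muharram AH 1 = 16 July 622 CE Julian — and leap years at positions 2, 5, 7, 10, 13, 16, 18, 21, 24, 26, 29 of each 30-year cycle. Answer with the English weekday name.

This is JDN 2114473 (16 February 1077 Gregorian).
2114473 ≡ 4 (mod 7); counting from Monday = 0 gives Friday.

Friday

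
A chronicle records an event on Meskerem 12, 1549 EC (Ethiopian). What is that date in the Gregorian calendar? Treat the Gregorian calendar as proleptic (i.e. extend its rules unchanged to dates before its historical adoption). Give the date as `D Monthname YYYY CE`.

19 September 1556 CE

Julian Day Number of the source date = 2289639.
Converting JDN 2289639 to the Gregorian calendar gives 19 September 1556 CE.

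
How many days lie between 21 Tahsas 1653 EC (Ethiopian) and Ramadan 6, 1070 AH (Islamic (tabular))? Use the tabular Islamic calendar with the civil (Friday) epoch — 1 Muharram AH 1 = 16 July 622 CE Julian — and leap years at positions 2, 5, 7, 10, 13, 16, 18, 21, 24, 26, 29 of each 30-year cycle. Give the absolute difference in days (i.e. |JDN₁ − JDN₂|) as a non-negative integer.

225

First date → JDN 2327724; second date → JDN 2327499.
The interval is |2327724 − 2327499| = 225 days.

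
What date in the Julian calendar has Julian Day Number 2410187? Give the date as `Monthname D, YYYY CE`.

September 25, 1886 CE

The Gregorian equivalent of JDN 2410187 is 7 October 1886.
In the Julian calendar that day is September 25, 1886 CE.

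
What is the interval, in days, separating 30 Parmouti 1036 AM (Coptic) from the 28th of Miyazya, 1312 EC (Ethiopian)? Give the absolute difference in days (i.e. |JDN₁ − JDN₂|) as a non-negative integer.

JDN of the first date = 2203303.
JDN of the second date = 2203301.
|2203301 − 2203303| = 2.

2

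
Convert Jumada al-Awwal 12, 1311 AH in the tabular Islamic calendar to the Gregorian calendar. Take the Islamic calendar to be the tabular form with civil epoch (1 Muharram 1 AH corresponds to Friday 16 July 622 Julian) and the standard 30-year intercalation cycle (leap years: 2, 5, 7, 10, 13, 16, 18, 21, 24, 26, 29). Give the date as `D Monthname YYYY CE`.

21 November 1893 CE

Julian Day Number of the source date = 2412789.
Converting JDN 2412789 to the Gregorian calendar gives 21 November 1893 CE.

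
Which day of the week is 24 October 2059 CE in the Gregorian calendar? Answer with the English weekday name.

2473391 ≡ 4 (mod 7); counting from Monday = 0 gives Friday.

Friday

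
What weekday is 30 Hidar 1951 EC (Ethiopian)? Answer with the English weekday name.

This is JDN 2436547 (9 December 1958 Gregorian).
Since JDN mod 7 = 1 (0 = Monday), the day is Tuesday.

Tuesday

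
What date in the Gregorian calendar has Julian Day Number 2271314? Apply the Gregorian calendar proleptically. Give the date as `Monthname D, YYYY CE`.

July 19, 1506 CE

JDN 2451545 is 1 Jan 2000; 2271314 is −180231 days from there.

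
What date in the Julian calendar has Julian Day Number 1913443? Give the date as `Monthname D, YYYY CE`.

JDN 1913443 is 23 September 526 in the proleptic Gregorian calendar.
In the Julian calendar that day is September 21, 526 CE.

September 21, 526 CE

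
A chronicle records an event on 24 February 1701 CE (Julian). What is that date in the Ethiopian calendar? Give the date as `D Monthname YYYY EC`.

Both dates share Julian Day Number 2342403; in the Ethiopian calendar that is 30 Yekatit 1693 EC.

30 Yekatit 1693 EC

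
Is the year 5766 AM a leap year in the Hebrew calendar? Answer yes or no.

no

Hebrew year 5766 is year 9 of its 19-year Metonic cycle; leap years are at positions 3, 6, 8, 11, 14, 17, 19, so it is a common year (12 months).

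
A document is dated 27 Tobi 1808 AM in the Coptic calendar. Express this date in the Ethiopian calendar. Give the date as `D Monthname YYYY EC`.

27 Tir 2084 EC

The source date corresponds to 5 February 2092 in the Gregorian calendar (JDN 2485183).
That day falls on 27 Tir 2084 EC in the Ethiopian calendar.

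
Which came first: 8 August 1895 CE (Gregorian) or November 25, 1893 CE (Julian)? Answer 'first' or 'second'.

second

Converting both to JDN: 2413414 vs 2412805; the smaller is the second.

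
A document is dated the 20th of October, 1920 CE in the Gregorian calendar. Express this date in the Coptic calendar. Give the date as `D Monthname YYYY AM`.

10 Paopi 1637 AM

Julian Day Number of the source date = 2422618.
Converting JDN 2422618 to the Coptic calendar gives 10 Paopi 1637 AM.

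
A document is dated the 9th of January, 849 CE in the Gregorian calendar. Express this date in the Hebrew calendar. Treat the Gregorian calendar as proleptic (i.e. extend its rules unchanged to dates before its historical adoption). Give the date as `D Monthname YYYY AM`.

8 Shevat 4609 AM

Julian Day Number of the source date = 2031160.
Converting JDN 2031160 to the Hebrew calendar gives 8 Shevat 4609 AM.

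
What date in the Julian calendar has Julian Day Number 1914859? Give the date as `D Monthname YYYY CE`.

The proleptic Gregorian equivalent of JDN 1914859 is 9 August 530.
In the Julian calendar that day is 7 August 530 CE.

7 August 530 CE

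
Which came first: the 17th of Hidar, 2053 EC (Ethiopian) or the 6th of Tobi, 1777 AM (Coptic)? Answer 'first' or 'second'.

The two dates have Julian Day Numbers 2473790 and 2473839 respectively.
Since 2473790 < 2473839, the first date comes first.

first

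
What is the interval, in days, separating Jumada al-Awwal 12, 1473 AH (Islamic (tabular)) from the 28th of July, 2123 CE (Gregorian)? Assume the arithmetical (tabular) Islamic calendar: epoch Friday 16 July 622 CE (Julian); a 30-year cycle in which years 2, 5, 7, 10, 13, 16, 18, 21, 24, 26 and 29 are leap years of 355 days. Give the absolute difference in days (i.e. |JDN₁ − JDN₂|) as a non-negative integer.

JDN of the first date = 2470197.
JDN of the second date = 2496678.
|2496678 − 2470197| = 26481.

26481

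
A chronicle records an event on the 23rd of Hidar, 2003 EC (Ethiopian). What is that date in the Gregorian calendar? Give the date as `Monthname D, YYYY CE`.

December 2, 2010 CE

Both dates share Julian Day Number 2455533; in the Gregorian calendar that is 2 December 2010 CE.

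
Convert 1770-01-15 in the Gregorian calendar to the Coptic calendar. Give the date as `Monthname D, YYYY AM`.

Julian Day Number of the source date = 2367554.
Converting JDN 2367554 to the Coptic calendar gives 9 Tobi 1486 AM.

Tobi 9, 1486 AM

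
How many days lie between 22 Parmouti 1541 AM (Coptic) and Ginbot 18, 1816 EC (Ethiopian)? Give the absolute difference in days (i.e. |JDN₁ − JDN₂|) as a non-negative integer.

339

JDN of the first date = 2387746.
JDN of the second date = 2387407.
|2387407 − 2387746| = 339.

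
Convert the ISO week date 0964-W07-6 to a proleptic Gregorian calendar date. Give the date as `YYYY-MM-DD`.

0964-02-18

ISO week 1 of 964 is the week containing the first Thursday of 964.
Week 7, day 6 (Saturday) lands on 0964-02-18.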